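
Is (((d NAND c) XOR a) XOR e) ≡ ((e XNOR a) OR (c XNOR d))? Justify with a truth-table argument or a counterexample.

No. Counterexample: with c=0, a=0, d=0, e=1, Expression 1 = 0 but Expression 2 = 1.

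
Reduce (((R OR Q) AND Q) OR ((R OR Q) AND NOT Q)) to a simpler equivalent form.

By distribution ((E AND v) OR (E AND NOT v) = E):
= (R OR Q)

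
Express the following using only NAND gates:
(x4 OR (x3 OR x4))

((x4 NAND x4) NAND (((x3 NAND x3) NAND (x4 NAND x4)) NAND ((x3 NAND x3) NAND (x4 NAND x4))))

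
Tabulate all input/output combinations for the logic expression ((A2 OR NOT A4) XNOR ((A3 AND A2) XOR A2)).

A4 | A2 | A3 | Output
---------------------
0 | 0 | 0 | 0
0 | 0 | 1 | 0
0 | 1 | 0 | 1
0 | 1 | 1 | 0
1 | 0 | 0 | 1
1 | 0 | 1 | 1
1 | 1 | 0 | 1
1 | 1 | 1 | 0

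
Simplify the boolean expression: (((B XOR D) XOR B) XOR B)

By XOR self-cancellation ((E XOR v) XOR v = E):
= (B XOR D)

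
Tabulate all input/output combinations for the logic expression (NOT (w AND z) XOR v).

z | w | v | Output
------------------
0 | 0 | 0 | 1
0 | 0 | 1 | 0
0 | 1 | 0 | 1
0 | 1 | 1 | 0
1 | 0 | 0 | 1
1 | 0 | 1 | 0
1 | 1 | 0 | 0
1 | 1 | 1 | 1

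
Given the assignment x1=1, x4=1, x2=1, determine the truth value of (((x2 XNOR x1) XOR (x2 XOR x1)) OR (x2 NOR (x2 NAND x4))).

Substituting: (((1 XNOR 1) XOR (1 XOR 1)) OR (1 NOR (1 NAND 1)))
= 1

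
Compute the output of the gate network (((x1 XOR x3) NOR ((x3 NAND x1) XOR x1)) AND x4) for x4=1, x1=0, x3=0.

Substituting: (((0 XOR 0) NOR ((0 NAND 0) XOR 0)) AND 1)
= 0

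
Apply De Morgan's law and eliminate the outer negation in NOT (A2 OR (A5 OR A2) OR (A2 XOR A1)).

NOT A2 AND NOT (A5 OR A2) AND NOT (A2 XOR A1)
De Morgan's: NOT(OR of terms) = AND of negations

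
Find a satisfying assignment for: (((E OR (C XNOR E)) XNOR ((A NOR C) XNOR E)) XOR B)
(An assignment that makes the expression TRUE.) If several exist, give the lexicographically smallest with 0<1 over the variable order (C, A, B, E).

C=0, A=0, B=0, E=1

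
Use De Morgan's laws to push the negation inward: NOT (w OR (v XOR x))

NOT w AND NOT (v XOR x)
De Morgan's: NOT(OR of terms) = AND of negations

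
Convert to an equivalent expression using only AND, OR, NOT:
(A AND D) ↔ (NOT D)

((A AND D) AND (NOT D)) OR (NOT (A AND D) AND D)
(Biconditional = both true or both false)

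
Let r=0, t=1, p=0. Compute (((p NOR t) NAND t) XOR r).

Substituting: (((0 NOR 1) NAND 1) XOR 0)
= 1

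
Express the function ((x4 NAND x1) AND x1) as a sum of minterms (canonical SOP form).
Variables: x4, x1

Σm(1) = (NOT x4 AND x1)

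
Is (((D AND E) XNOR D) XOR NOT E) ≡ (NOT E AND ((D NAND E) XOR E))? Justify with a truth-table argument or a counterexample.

No. Counterexample: with E=0, D=0, Expression 1 = 0 but Expression 2 = 1.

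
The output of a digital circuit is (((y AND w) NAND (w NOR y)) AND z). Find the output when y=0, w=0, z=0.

Substituting: (((0 AND 0) NAND (0 NOR 0)) AND 0)
= 0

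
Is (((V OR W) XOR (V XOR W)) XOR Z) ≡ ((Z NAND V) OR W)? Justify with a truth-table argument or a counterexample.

No. Counterexample: with V=0, W=0, Z=0, Expression 1 = 0 but Expression 2 = 1.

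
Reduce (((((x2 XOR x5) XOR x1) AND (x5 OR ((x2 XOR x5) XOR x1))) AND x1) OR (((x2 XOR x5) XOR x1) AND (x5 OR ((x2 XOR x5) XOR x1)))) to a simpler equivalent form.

By absorption (E OR (E AND v) = E) then absorption (E AND (E OR v) = E):
= ((x2 XOR x5) XOR x1)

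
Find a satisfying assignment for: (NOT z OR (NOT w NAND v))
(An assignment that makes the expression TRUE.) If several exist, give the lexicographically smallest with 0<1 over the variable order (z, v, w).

z=0, v=0, w=0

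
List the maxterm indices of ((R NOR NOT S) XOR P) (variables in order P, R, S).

ΠM(0, 2, 3, 5) = (P OR R OR S) AND (P OR NOT R OR S) AND (P OR NOT R OR NOT S) AND (NOT P OR R OR NOT S)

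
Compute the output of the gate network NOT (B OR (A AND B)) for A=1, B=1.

Substituting: NOT (1 OR (1 AND 1))
= 0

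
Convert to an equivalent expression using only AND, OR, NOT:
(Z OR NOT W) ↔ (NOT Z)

((Z OR NOT W) AND (NOT Z)) OR (NOT (Z OR NOT W) AND Z)
(Biconditional = both true or both false)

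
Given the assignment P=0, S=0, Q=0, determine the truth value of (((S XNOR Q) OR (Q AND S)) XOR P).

Substituting: (((0 XNOR 0) OR (0 AND 0)) XOR 0)
= 1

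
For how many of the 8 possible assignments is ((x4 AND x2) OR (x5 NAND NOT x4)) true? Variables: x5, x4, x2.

Satisfying assignments: (0,0,0), (0,0,1), (0,1,0), (0,1,1), (1,1,0), (1,1,1)
Count: 6 out of 8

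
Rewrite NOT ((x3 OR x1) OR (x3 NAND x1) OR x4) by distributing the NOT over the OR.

NOT (x3 OR x1) AND NOT (x3 NAND x1) AND NOT x4
De Morgan's: NOT(OR of terms) = AND of negations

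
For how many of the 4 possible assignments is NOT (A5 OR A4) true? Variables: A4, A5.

Satisfying assignments: (0,0)
Count: 1 out of 4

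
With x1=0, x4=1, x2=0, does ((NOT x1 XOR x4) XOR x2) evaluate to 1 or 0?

Substituting: ((NOT 0 XOR 1) XOR 0)
= 0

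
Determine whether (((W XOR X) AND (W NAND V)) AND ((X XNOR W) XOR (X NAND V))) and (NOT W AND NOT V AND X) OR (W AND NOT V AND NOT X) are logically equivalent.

Yes, they are equivalent — the two output columns agree on all 8 assignments:
W | V | X | Expression 1 | Expression 2
---------------------------------------
0 | 0 | 0 | 0 | 0
0 | 0 | 1 | 1 | 1
0 | 1 | 0 | 0 | 0
0 | 1 | 1 | 0 | 0
1 | 0 | 0 | 1 | 1
1 | 0 | 1 | 0 | 0
1 | 1 | 0 | 0 | 0
1 | 1 | 1 | 0 | 0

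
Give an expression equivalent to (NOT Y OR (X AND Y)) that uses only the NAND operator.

(((Y NAND Y) NAND (Y NAND Y)) NAND (((X NAND Y) NAND (X NAND Y)) NAND ((X NAND Y) NAND (X NAND Y))))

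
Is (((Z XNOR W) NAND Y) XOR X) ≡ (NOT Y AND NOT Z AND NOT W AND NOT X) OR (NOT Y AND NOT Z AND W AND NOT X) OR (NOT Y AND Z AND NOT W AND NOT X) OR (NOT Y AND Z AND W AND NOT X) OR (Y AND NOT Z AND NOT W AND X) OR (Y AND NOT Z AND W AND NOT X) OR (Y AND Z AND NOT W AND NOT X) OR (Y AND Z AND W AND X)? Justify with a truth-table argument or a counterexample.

Yes, they are equivalent — the two output columns agree on all 16 assignments:
Y | Z | W | X | Expression 1 | Expression 2
-------------------------------------------
0 | 0 | 0 | 0 | 1 | 1
0 | 0 | 0 | 1 | 0 | 0
0 | 0 | 1 | 0 | 1 | 1
0 | 0 | 1 | 1 | 0 | 0
0 | 1 | 0 | 0 | 1 | 1
0 | 1 | 0 | 1 | 0 | 0
0 | 1 | 1 | 0 | 1 | 1
0 | 1 | 1 | 1 | 0 | 0
1 | 0 | 0 | 0 | 0 | 0
1 | 0 | 0 | 1 | 1 | 1
1 | 0 | 1 | 0 | 1 | 1
1 | 0 | 1 | 1 | 0 | 0
1 | 1 | 0 | 0 | 1 | 1
1 | 1 | 0 | 1 | 0 | 0
1 | 1 | 1 | 0 | 0 | 0
1 | 1 | 1 | 1 | 1 | 1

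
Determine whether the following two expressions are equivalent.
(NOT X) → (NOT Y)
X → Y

No, Inverse is not equivalent to original (counterexample: Y=0, X=1, Z=0)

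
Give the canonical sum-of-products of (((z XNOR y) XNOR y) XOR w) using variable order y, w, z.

Σm(1, 2, 5, 6) = (NOT y AND NOT w AND z) OR (NOT y AND w AND NOT z) OR (y AND NOT w AND z) OR (y AND w AND NOT z)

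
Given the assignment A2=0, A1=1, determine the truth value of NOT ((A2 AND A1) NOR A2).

Substituting: NOT ((0 AND 1) NOR 0)
= 0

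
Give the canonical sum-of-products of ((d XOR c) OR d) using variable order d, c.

Σm(1, 2, 3) = (NOT d AND c) OR (d AND NOT c) OR (d AND c)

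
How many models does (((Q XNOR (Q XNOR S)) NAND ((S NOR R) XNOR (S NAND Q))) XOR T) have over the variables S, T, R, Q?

Satisfying assignments: (0,0,0,0), (0,0,0,1), (0,0,1,0), (0,0,1,1), (1,0,0,0), (1,0,1,0), (1,1,0,1), (1,1,1,1)
Count: 8 out of 16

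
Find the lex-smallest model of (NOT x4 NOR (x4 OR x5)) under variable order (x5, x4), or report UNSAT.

UNSATISFIABLE - no assignment makes this expression true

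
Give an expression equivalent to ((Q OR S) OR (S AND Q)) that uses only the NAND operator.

((((Q NAND Q) NAND (S NAND S)) NAND ((Q NAND Q) NAND (S NAND S))) NAND (((S NAND Q) NAND (S NAND Q)) NAND ((S NAND Q) NAND (S NAND Q))))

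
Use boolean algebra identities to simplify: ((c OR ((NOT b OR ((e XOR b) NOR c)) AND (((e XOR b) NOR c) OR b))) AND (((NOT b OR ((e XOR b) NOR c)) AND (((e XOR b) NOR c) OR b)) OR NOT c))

By distribution ((E OR v) AND (E OR NOT v) = E) then distribution ((E OR v) AND (E OR NOT v) = E):
= ((e XOR b) NOR c)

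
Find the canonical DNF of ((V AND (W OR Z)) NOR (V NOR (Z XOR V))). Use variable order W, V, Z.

(NOT W AND NOT V AND Z) OR (NOT W AND V AND NOT Z) OR (W AND NOT V AND Z)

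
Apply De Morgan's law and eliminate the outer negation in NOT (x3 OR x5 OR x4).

NOT x3 AND NOT x5 AND NOT x4
De Morgan's: NOT(OR of terms) = AND of negations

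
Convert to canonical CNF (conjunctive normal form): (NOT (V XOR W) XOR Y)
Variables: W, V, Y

(W OR V OR NOT Y) AND (W OR NOT V OR Y) AND (NOT W OR V OR Y) AND (NOT W OR NOT V OR NOT Y)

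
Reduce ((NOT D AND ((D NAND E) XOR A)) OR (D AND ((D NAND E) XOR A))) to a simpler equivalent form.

By distribution ((E AND v) OR (E AND NOT v) = E):
= ((D NAND E) XOR A)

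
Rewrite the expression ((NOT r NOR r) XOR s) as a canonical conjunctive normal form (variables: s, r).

(s OR r) AND (s OR NOT r)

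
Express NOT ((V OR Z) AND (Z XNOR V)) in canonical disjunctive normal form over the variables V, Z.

(NOT V AND NOT Z) OR (NOT V AND Z) OR (V AND NOT Z)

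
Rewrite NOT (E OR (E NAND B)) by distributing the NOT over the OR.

NOT E AND NOT (E NAND B)
De Morgan's: NOT(OR of terms) = AND of negations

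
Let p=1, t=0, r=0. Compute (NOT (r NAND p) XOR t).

Substituting: (NOT (0 NAND 1) XOR 0)
= 0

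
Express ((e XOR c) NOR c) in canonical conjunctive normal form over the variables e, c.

(e OR NOT c) AND (NOT e OR c) AND (NOT e OR NOT c)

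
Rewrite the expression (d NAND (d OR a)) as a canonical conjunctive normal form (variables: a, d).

(a OR NOT d) AND (NOT a OR NOT d)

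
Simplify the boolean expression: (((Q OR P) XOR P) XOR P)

By XOR self-cancellation ((E XOR v) XOR v = E):
= (Q OR P)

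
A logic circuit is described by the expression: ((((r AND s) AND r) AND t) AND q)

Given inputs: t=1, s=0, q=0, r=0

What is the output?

Substituting: ((((0 AND 0) AND 0) AND 1) AND 0)
= 0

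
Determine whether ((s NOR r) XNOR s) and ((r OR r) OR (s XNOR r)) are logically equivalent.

No. Counterexample: with s=0, r=0, Expression 1 = 0 but Expression 2 = 1.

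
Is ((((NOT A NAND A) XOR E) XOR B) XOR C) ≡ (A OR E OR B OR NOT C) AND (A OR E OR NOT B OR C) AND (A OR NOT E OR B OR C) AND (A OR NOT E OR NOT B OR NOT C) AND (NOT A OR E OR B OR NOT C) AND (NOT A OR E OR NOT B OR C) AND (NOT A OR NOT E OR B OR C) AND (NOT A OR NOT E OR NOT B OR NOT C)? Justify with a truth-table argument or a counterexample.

Yes, they are equivalent — the two output columns agree on all 16 assignments:
A | E | B | C | Expression 1 | Expression 2
-------------------------------------------
0 | 0 | 0 | 0 | 1 | 1
0 | 0 | 0 | 1 | 0 | 0
0 | 0 | 1 | 0 | 0 | 0
0 | 0 | 1 | 1 | 1 | 1
0 | 1 | 0 | 0 | 0 | 0
0 | 1 | 0 | 1 | 1 | 1
0 | 1 | 1 | 0 | 1 | 1
0 | 1 | 1 | 1 | 0 | 0
1 | 0 | 0 | 0 | 1 | 1
1 | 0 | 0 | 1 | 0 | 0
1 | 0 | 1 | 0 | 0 | 0
1 | 0 | 1 | 1 | 1 | 1
1 | 1 | 0 | 0 | 0 | 0
1 | 1 | 0 | 1 | 1 | 1
1 | 1 | 1 | 0 | 1 | 1
1 | 1 | 1 | 1 | 0 | 0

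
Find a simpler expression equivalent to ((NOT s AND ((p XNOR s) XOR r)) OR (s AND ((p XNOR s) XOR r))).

By distribution ((E AND v) OR (E AND NOT v) = E):
= ((p XNOR s) XOR r)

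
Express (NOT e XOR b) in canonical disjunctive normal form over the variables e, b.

(NOT e AND NOT b) OR (e AND b)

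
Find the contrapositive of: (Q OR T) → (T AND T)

Contrapositive: NOT (T AND T) → NOT (Q OR T)
Note: A statement and its contrapositive are logically equivalent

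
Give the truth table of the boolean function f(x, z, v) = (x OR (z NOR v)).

x | z | v | Output
------------------
0 | 0 | 0 | 1
0 | 0 | 1 | 0
0 | 1 | 0 | 0
0 | 1 | 1 | 0
1 | 0 | 0 | 1
1 | 0 | 1 | 1
1 | 1 | 0 | 1
1 | 1 | 1 | 1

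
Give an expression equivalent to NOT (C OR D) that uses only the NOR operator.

(((C NOR D) NOR (C NOR D)) NOR ((C NOR D) NOR (C NOR D)))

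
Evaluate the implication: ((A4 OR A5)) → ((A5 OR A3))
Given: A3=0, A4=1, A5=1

Antecedent ((A4 OR A5)) = 1; consequent ((A5 OR A3)) = 1.
1 → 1 = 1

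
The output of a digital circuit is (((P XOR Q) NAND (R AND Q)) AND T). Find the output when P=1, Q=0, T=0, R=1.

Substituting: (((1 XOR 0) NAND (1 AND 0)) AND 0)
= 0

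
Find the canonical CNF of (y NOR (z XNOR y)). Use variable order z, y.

(z OR y) AND (z OR NOT y) AND (NOT z OR NOT y)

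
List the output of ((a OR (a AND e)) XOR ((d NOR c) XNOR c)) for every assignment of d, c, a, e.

d | c | a | e | Output
----------------------
0 | 0 | 0 | 0 | 0
0 | 0 | 0 | 1 | 0
0 | 0 | 1 | 0 | 1
0 | 0 | 1 | 1 | 1
0 | 1 | 0 | 0 | 0
0 | 1 | 0 | 1 | 0
0 | 1 | 1 | 0 | 1
0 | 1 | 1 | 1 | 1
1 | 0 | 0 | 0 | 1
1 | 0 | 0 | 1 | 1
1 | 0 | 1 | 0 | 0
1 | 0 | 1 | 1 | 0
1 | 1 | 0 | 0 | 0
1 | 1 | 0 | 1 | 0
1 | 1 | 1 | 0 | 1
1 | 1 | 1 | 1 | 1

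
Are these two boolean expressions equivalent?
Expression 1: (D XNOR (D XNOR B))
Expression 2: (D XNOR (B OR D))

No. Counterexample: with B=0, D=0, Expression 1 = 0 but Expression 2 = 1.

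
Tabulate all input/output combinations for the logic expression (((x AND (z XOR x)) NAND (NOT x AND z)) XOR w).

w | z | x | Output
------------------
0 | 0 | 0 | 1
0 | 0 | 1 | 1
0 | 1 | 0 | 1
0 | 1 | 1 | 1
1 | 0 | 0 | 0
1 | 0 | 1 | 0
1 | 1 | 0 | 0
1 | 1 | 1 | 0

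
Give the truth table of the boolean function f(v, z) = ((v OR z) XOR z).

v | z | Output
--------------
0 | 0 | 0
0 | 1 | 0
1 | 0 | 1
1 | 1 | 0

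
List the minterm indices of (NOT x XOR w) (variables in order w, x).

Σm(0, 3) = (NOT w AND NOT x) OR (w AND x)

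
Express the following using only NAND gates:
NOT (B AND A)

(((B NAND A) NAND (B NAND A)) NAND ((B NAND A) NAND (B NAND A)))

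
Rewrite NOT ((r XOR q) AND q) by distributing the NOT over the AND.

NOT (r XOR q) OR NOT q
De Morgan's: NOT(AND of terms) = OR of negations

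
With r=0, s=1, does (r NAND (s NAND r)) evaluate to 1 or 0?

Substituting: (0 NAND (1 NAND 0))
= 1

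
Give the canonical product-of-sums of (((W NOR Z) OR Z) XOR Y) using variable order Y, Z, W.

ΠM(1, 4, 6, 7) = (Y OR Z OR NOT W) AND (NOT Y OR Z OR W) AND (NOT Y OR NOT Z OR W) AND (NOT Y OR NOT Z OR NOT W)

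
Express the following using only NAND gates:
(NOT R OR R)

(((R NAND R) NAND (R NAND R)) NAND (R NAND R))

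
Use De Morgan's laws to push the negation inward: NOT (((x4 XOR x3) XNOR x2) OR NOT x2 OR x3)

NOT ((x4 XOR x3) XNOR x2) AND x2 AND NOT x3
De Morgan's: NOT(OR of terms) = AND of negations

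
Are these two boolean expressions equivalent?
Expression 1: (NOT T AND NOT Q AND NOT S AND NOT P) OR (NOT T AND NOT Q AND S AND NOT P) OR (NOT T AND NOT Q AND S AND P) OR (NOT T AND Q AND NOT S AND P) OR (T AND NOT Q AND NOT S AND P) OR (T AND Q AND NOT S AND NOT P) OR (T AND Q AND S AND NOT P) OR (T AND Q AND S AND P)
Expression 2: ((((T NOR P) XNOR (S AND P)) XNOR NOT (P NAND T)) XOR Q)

Yes, they are equivalent — the two output columns agree on all 16 assignments:
T | Q | S | P | Expression 1 | Expression 2
-------------------------------------------
0 | 0 | 0 | 0 | 1 | 1
0 | 0 | 0 | 1 | 0 | 0
0 | 0 | 1 | 0 | 1 | 1
0 | 0 | 1 | 1 | 1 | 1
0 | 1 | 0 | 0 | 0 | 0
0 | 1 | 0 | 1 | 1 | 1
0 | 1 | 1 | 0 | 0 | 0
0 | 1 | 1 | 1 | 0 | 0
1 | 0 | 0 | 0 | 0 | 0
1 | 0 | 0 | 1 | 1 | 1
1 | 0 | 1 | 0 | 0 | 0
1 | 0 | 1 | 1 | 0 | 0
1 | 1 | 0 | 0 | 1 | 1
1 | 1 | 0 | 1 | 0 | 0
1 | 1 | 1 | 0 | 1 | 1
1 | 1 | 1 | 1 | 1 | 1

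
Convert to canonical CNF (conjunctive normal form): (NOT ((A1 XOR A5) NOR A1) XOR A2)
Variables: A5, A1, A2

(A5 OR A1 OR A2) AND (A5 OR NOT A1 OR NOT A2) AND (NOT A5 OR A1 OR NOT A2) AND (NOT A5 OR NOT A1 OR NOT A2)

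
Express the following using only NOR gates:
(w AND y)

((w NOR w) NOR (y NOR y))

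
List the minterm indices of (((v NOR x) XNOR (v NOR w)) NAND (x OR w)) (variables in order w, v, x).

Σm(0, 1, 2, 4) = (NOT w AND NOT v AND NOT x) OR (NOT w AND NOT v AND x) OR (NOT w AND v AND NOT x) OR (w AND NOT v AND NOT x)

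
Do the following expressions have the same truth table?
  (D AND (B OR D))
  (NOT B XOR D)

No. Counterexample: with D=0, B=0, Expression 1 = 0 but Expression 2 = 1.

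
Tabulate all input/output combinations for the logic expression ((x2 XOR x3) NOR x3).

x3 | x2 | Output
----------------
0 | 0 | 1
0 | 1 | 0
1 | 0 | 0
1 | 1 | 0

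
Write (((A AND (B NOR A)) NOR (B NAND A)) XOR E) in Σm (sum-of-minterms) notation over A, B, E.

Σm(1, 3, 5, 6) = (NOT A AND NOT B AND E) OR (NOT A AND B AND E) OR (A AND NOT B AND E) OR (A AND B AND NOT E)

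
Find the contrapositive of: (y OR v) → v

Contrapositive: NOT v → NOT (y OR v)
Note: A statement and its contrapositive are logically equivalent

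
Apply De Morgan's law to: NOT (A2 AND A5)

NOT A2 OR NOT A5
De Morgan's: NOT(AND of terms) = OR of negations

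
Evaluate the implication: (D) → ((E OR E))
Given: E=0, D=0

Antecedent (D) = 0; consequent ((E OR E)) = 0.
0 → 0 = 1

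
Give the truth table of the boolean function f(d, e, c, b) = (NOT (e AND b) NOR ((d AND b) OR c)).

d | e | c | b | Output
----------------------
0 | 0 | 0 | 0 | 0
0 | 0 | 0 | 1 | 0
0 | 0 | 1 | 0 | 0
0 | 0 | 1 | 1 | 0
0 | 1 | 0 | 0 | 0
0 | 1 | 0 | 1 | 1
0 | 1 | 1 | 0 | 0
0 | 1 | 1 | 1 | 0
1 | 0 | 0 | 0 | 0
1 | 0 | 0 | 1 | 0
1 | 0 | 1 | 0 | 0
1 | 0 | 1 | 1 | 0
1 | 1 | 0 | 0 | 0
1 | 1 | 0 | 1 | 0
1 | 1 | 1 | 0 | 0
1 | 1 | 1 | 1 | 0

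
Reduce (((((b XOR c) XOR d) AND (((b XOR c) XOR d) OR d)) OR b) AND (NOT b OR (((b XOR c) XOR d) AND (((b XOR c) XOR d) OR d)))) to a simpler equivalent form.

By distribution ((E OR v) AND (E OR NOT v) = E) then absorption (E AND (E OR v) = E):
= ((b XOR c) XOR d)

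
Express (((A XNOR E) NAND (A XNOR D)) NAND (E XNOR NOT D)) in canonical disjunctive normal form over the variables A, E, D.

(NOT A AND NOT E AND NOT D) OR (NOT A AND E AND D) OR (A AND NOT E AND NOT D) OR (A AND E AND D)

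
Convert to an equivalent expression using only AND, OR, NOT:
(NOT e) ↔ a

((NOT e) AND a) OR (e AND NOT a)
(Biconditional = both true or both false)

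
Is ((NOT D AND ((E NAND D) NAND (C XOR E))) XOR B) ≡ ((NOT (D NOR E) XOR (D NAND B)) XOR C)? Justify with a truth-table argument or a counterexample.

No. Counterexample: with E=0, D=0, B=1, C=0, Expression 1 = 0 but Expression 2 = 1.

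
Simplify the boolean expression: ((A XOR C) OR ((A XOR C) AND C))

By absorption (E OR (E AND v) = E):
= (A XOR C)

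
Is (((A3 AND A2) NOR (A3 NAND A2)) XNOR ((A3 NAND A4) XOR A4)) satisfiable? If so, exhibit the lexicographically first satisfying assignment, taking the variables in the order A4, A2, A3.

A4=1, A2=0, A3=0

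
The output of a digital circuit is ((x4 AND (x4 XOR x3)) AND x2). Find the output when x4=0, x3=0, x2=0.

Substituting: ((0 AND (0 XOR 0)) AND 0)
= 0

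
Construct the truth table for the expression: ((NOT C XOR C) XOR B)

B | C | Output
--------------
0 | 0 | 1
0 | 1 | 1
1 | 0 | 0
1 | 1 | 0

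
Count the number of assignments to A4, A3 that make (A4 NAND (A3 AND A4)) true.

Satisfying assignments: (0,0), (0,1), (1,0)
Count: 3 out of 4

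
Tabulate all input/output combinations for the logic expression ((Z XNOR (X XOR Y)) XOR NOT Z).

Z | Y | X | Output
------------------
0 | 0 | 0 | 0
0 | 0 | 1 | 1
0 | 1 | 0 | 1
0 | 1 | 1 | 0
1 | 0 | 0 | 0
1 | 0 | 1 | 1
1 | 1 | 0 | 1
1 | 1 | 1 | 0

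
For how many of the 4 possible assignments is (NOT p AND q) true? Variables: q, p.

Satisfying assignments: (1,0)
Count: 1 out of 4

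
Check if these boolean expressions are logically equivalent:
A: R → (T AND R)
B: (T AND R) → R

No, Converse is not equivalent to original (counterexample: T=0, R=1)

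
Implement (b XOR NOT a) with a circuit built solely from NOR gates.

((((b NOR (a NOR a)) NOR (b NOR (a NOR a))) NOR ((b NOR (a NOR a)) NOR (b NOR (a NOR a)))) NOR ((((b NOR b) NOR ((a NOR a) NOR (a NOR a))) NOR ((b NOR b) NOR ((a NOR a) NOR (a NOR a)))) NOR (((b NOR b) NOR ((a NOR a) NOR (a NOR a))) NOR ((b NOR b) NOR ((a NOR a) NOR (a NOR a))))))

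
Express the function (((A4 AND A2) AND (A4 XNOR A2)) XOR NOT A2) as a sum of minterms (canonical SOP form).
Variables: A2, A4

Σm(0, 1, 3) = (NOT A2 AND NOT A4) OR (NOT A2 AND A4) OR (A2 AND A4)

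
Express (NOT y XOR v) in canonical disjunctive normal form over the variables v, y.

(NOT v AND NOT y) OR (v AND y)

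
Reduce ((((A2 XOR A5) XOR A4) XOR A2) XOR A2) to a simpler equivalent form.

By XOR self-cancellation ((E XOR v) XOR v = E):
= ((A2 XOR A5) XOR A4)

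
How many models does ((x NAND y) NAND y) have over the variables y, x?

Satisfying assignments: (0,0), (0,1), (1,1)
Count: 3 out of 4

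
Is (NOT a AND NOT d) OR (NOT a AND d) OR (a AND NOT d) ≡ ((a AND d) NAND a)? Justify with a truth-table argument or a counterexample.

Yes, they are equivalent — the two output columns agree on all 4 assignments:
a | d | Expression 1 | Expression 2
-----------------------------------
0 | 0 | 1 | 1
0 | 1 | 1 | 1
1 | 0 | 1 | 1
1 | 1 | 0 | 0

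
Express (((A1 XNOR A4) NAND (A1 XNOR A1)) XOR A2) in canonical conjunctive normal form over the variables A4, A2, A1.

(A4 OR A2 OR A1) AND (A4 OR NOT A2 OR NOT A1) AND (NOT A4 OR A2 OR NOT A1) AND (NOT A4 OR NOT A2 OR A1)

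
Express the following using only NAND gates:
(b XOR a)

((b NAND (b NAND a)) NAND (a NAND (b NAND a)))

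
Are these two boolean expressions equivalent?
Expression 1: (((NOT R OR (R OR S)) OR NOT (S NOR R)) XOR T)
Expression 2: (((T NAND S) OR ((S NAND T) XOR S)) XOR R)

No. Counterexample: with R=0, S=0, T=1, Expression 1 = 0 but Expression 2 = 1.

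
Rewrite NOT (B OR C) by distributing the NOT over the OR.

NOT B AND NOT C
De Morgan's: NOT(OR of terms) = AND of negations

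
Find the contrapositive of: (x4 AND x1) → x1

Contrapositive: NOT x1 → NOT (x4 AND x1)
Note: A statement and its contrapositive are logically equivalent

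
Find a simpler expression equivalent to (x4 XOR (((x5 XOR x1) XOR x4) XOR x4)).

By XOR self-cancellation ((E XOR v) XOR v = E):
= ((x5 XOR x1) XOR x4)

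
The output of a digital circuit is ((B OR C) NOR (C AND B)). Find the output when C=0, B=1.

Substituting: ((1 OR 0) NOR (0 AND 1))
= 0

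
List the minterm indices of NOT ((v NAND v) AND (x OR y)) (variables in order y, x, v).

Σm(0, 1, 3, 5, 7) = (NOT y AND NOT x AND NOT v) OR (NOT y AND NOT x AND v) OR (NOT y AND x AND v) OR (y AND NOT x AND v) OR (y AND x AND v)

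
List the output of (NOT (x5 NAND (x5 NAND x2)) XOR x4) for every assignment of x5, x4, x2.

x5 | x4 | x2 | Output
---------------------
0 | 0 | 0 | 0
0 | 0 | 1 | 0
0 | 1 | 0 | 1
0 | 1 | 1 | 1
1 | 0 | 0 | 1
1 | 0 | 1 | 0
1 | 1 | 0 | 0
1 | 1 | 1 | 1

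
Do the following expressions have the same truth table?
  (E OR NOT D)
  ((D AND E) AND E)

No. Counterexample: with E=0, D=0, Expression 1 = 1 but Expression 2 = 0.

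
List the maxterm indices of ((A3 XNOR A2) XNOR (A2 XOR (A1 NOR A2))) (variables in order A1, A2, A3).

ΠM(1, 2, 4, 6) = (A1 OR A2 OR NOT A3) AND (A1 OR NOT A2 OR A3) AND (NOT A1 OR A2 OR A3) AND (NOT A1 OR NOT A2 OR A3)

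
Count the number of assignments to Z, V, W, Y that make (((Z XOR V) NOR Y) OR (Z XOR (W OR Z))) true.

Satisfying assignments: (0,0,0,0), (0,0,1,0), (0,0,1,1), (0,1,1,0), (0,1,1,1), (1,1,0,0), (1,1,1,0)
Count: 7 out of 16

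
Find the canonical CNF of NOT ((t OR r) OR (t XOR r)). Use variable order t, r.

(t OR NOT r) AND (NOT t OR r) AND (NOT t OR NOT r)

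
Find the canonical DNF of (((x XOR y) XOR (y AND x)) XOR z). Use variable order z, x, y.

(NOT z AND NOT x AND y) OR (NOT z AND x AND NOT y) OR (NOT z AND x AND y) OR (z AND NOT x AND NOT y)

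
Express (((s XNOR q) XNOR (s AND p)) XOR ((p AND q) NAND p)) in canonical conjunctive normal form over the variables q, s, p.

(q OR NOT s OR p) AND (NOT q OR s OR p)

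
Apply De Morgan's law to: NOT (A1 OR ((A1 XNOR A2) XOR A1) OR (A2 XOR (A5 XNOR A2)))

NOT A1 AND NOT ((A1 XNOR A2) XOR A1) AND NOT (A2 XOR (A5 XNOR A2))
De Morgan's: NOT(OR of terms) = AND of negations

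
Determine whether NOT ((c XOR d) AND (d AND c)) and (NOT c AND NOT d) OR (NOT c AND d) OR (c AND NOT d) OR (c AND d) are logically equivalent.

Yes, they are equivalent — the two output columns agree on all 4 assignments:
c | d | Expression 1 | Expression 2
-----------------------------------
0 | 0 | 1 | 1
0 | 1 | 1 | 1
1 | 0 | 1 | 1
1 | 1 | 1 | 1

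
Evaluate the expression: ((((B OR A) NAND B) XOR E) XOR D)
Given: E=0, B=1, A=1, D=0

Substituting: ((((1 OR 1) NAND 1) XOR 0) XOR 0)
= 0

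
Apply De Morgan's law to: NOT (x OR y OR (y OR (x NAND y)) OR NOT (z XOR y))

NOT x AND NOT y AND NOT (y OR (x NAND y)) AND (z XOR y)
De Morgan's: NOT(OR of terms) = AND of negations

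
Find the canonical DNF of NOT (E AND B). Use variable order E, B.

(NOT E AND NOT B) OR (NOT E AND B) OR (E AND NOT B)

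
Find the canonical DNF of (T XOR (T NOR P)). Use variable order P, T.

(NOT P AND NOT T) OR (NOT P AND T) OR (P AND T)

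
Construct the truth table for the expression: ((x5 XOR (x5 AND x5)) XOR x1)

x1 | x5 | Output
----------------
0 | 0 | 0
0 | 1 | 0
1 | 0 | 1
1 | 1 | 1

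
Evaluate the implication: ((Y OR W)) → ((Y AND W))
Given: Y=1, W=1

Antecedent ((Y OR W)) = 1; consequent ((Y AND W)) = 1.
1 → 1 = 1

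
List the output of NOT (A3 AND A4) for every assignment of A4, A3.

A4 | A3 | Output
----------------
0 | 0 | 1
0 | 1 | 1
1 | 0 | 1
1 | 1 | 0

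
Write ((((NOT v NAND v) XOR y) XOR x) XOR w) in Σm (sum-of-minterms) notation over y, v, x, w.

Σm(0, 3, 4, 7, 9, 10, 13, 14) = (NOT y AND NOT v AND NOT x AND NOT w) OR (NOT y AND NOT v AND x AND w) OR (NOT y AND v AND NOT x AND NOT w) OR (NOT y AND v AND x AND w) OR (y AND NOT v AND NOT x AND w) OR (y AND NOT v AND x AND NOT w) OR (y AND v AND NOT x AND w) OR (y AND v AND x AND NOT w)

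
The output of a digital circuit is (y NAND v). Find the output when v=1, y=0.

Substituting: (0 NAND 1)
= 1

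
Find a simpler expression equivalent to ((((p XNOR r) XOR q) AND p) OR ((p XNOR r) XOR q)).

By absorption (E OR (E AND v) = E):
= ((p XNOR r) XOR q)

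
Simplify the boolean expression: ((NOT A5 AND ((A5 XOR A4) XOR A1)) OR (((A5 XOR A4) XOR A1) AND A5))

By distribution ((E AND v) OR (E AND NOT v) = E):
= ((A5 XOR A4) XOR A1)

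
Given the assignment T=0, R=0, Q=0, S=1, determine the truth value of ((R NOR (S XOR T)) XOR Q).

Substituting: ((0 NOR (1 XOR 0)) XOR 0)
= 0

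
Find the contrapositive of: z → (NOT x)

Contrapositive: x → NOT z
Note: A statement and its contrapositive are logically equivalent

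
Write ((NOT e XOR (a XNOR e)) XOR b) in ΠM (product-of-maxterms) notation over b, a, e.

ΠM(0, 1, 6, 7) = (b OR a OR e) AND (b OR a OR NOT e) AND (NOT b OR NOT a OR e) AND (NOT b OR NOT a OR NOT e)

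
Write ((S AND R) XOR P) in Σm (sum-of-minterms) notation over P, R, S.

Σm(3, 4, 5, 6) = (NOT P AND R AND S) OR (P AND NOT R AND NOT S) OR (P AND NOT R AND S) OR (P AND R AND NOT S)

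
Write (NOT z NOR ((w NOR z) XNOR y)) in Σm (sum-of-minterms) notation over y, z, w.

Σm(6, 7) = (y AND z AND NOT w) OR (y AND z AND w)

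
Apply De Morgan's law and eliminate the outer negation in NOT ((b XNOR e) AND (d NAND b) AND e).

NOT (b XNOR e) OR NOT (d NAND b) OR NOT e
De Morgan's: NOT(AND of terms) = OR of negations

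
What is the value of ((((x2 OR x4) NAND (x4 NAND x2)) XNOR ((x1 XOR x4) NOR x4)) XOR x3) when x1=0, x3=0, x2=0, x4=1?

Substituting: ((((0 OR 1) NAND (1 NAND 0)) XNOR ((0 XOR 1) NOR 1)) XOR 0)
= 1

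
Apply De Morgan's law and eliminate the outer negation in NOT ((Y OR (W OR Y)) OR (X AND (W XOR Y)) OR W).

NOT (Y OR (W OR Y)) AND NOT (X AND (W XOR Y)) AND NOT W
De Morgan's: NOT(OR of terms) = AND of negations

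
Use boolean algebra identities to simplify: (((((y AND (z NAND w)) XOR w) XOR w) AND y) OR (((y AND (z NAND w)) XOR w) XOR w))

By absorption (E OR (E AND v) = E) then XOR self-cancellation ((E XOR v) XOR v = E):
= (y AND (z NAND w))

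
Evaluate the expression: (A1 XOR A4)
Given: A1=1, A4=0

Substituting: (1 XOR 0)
= 1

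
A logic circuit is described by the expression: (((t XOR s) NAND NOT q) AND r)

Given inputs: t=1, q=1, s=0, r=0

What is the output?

Substituting: (((1 XOR 0) NAND NOT 1) AND 0)
= 0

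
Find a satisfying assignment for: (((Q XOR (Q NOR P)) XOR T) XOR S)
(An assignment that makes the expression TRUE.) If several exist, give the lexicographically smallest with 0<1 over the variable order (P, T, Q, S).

P=0, T=0, Q=0, S=0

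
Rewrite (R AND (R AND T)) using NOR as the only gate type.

((R NOR R) NOR (((R NOR R) NOR (T NOR T)) NOR ((R NOR R) NOR (T NOR T))))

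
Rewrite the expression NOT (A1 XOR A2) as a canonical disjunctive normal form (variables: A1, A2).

(NOT A1 AND NOT A2) OR (A1 AND A2)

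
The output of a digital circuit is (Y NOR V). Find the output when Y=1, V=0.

Substituting: (1 NOR 0)
= 0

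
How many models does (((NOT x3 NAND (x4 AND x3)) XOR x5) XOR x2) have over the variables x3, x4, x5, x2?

Satisfying assignments: (0,0,0,0), (0,0,1,1), (0,1,0,0), (0,1,1,1), (1,0,0,0), (1,0,1,1), (1,1,0,0), (1,1,1,1)
Count: 8 out of 16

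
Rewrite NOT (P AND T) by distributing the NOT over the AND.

NOT P OR NOT T
De Morgan's: NOT(AND of terms) = OR of negations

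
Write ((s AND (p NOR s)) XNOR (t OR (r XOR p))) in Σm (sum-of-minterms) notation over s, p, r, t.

Σm(0, 6, 8, 14) = (NOT s AND NOT p AND NOT r AND NOT t) OR (NOT s AND p AND r AND NOT t) OR (s AND NOT p AND NOT r AND NOT t) OR (s AND p AND r AND NOT t)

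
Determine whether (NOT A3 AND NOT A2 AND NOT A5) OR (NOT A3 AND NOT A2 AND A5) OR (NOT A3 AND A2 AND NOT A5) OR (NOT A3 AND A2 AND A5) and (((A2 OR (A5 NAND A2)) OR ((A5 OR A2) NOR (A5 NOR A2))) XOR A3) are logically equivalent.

Yes, they are equivalent — the two output columns agree on all 8 assignments:
A3 | A2 | A5 | Expression 1 | Expression 2
------------------------------------------
0 | 0 | 0 | 1 | 1
0 | 0 | 1 | 1 | 1
0 | 1 | 0 | 1 | 1
0 | 1 | 1 | 1 | 1
1 | 0 | 0 | 0 | 0
1 | 0 | 1 | 0 | 0
1 | 1 | 0 | 0 | 0
1 | 1 | 1 | 0 | 0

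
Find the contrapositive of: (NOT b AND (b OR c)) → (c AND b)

Contrapositive: NOT (c AND b) → NOT (NOT b AND (b OR c))
Note: A statement and its contrapositive are logically equivalent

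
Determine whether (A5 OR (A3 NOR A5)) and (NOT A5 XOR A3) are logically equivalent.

No. Counterexample: with A3=0, A5=1, Expression 1 = 1 but Expression 2 = 0.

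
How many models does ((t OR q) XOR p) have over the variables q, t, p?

Satisfying assignments: (0,0,1), (0,1,0), (1,0,0), (1,1,0)
Count: 4 out of 8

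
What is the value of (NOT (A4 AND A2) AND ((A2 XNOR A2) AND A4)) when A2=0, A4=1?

Substituting: (NOT (1 AND 0) AND ((0 XNOR 0) AND 1))
= 1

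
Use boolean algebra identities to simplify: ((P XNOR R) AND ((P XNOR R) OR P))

By absorption (E AND (E OR v) = E):
= (P XNOR R)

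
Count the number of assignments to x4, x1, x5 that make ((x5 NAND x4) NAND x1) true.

Satisfying assignments: (0,0,0), (0,0,1), (1,0,0), (1,0,1), (1,1,1)
Count: 5 out of 8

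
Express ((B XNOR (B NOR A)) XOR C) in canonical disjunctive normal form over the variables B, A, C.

(NOT B AND NOT A AND C) OR (NOT B AND A AND NOT C) OR (B AND NOT A AND C) OR (B AND A AND C)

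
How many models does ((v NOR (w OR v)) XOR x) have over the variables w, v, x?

Satisfying assignments: (0,0,0), (0,1,1), (1,0,1), (1,1,1)
Count: 4 out of 8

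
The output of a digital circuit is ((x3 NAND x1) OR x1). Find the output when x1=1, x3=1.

Substituting: ((1 NAND 1) OR 1)
= 1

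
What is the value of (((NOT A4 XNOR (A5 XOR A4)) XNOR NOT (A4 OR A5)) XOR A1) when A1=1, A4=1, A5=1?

Substituting: (((NOT 1 XNOR (1 XOR 1)) XNOR NOT (1 OR 1)) XOR 1)
= 1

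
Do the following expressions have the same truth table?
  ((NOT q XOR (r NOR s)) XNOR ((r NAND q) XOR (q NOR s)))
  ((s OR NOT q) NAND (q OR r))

No. Counterexample: with r=1, q=0, s=1, Expression 1 = 1 but Expression 2 = 0.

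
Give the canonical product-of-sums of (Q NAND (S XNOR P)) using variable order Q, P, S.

ΠM(4, 7) = (NOT Q OR P OR S) AND (NOT Q OR NOT P OR NOT S)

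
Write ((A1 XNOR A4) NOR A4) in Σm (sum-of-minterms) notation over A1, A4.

Σm(2) = (A1 AND NOT A4)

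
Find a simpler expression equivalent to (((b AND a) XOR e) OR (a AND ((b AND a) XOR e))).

By absorption (E OR (E AND v) = E):
= ((b AND a) XOR e)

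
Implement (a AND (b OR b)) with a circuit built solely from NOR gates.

((a NOR a) NOR (((b NOR b) NOR (b NOR b)) NOR ((b NOR b) NOR (b NOR b))))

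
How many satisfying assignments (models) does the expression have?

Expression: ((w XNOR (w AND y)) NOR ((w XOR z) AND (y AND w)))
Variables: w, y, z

Satisfying assignments: (1,0,0), (1,0,1)
Count: 2 out of 8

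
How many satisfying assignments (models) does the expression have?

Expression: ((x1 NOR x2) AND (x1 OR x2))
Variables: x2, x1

No assignment satisfies the expression.
Count: 0 out of 4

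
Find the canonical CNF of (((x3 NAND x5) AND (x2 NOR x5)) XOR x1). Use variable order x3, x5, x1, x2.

(x3 OR x5 OR x1 OR NOT x2) AND (x3 OR x5 OR NOT x1 OR x2) AND (x3 OR NOT x5 OR x1 OR x2) AND (x3 OR NOT x5 OR x1 OR NOT x2) AND (NOT x3 OR x5 OR x1 OR NOT x2) AND (NOT x3 OR x5 OR NOT x1 OR x2) AND (NOT x3 OR NOT x5 OR x1 OR x2) AND (NOT x3 OR NOT x5 OR x1 OR NOT x2)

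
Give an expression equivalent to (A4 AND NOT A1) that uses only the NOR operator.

((A4 NOR A4) NOR ((A1 NOR A1) NOR (A1 NOR A1)))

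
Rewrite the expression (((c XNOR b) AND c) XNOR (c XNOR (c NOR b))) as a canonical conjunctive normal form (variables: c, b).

(c OR NOT b) AND (NOT c OR NOT b)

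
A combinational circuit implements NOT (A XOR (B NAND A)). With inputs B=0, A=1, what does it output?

Substituting: NOT (1 XOR (0 NAND 1))
= 1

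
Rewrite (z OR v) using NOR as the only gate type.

((z NOR v) NOR (z NOR v))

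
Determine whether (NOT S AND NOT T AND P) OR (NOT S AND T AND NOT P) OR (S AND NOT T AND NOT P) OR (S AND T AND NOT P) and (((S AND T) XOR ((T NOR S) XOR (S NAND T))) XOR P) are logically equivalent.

Yes, they are equivalent — the two output columns agree on all 8 assignments:
S | T | P | Expression 1 | Expression 2
---------------------------------------
0 | 0 | 0 | 0 | 0
0 | 0 | 1 | 1 | 1
0 | 1 | 0 | 1 | 1
0 | 1 | 1 | 0 | 0
1 | 0 | 0 | 1 | 1
1 | 0 | 1 | 0 | 0
1 | 1 | 0 | 1 | 1
1 | 1 | 1 | 0 | 0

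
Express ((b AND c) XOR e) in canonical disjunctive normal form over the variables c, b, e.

(NOT c AND NOT b AND e) OR (NOT c AND b AND e) OR (c AND NOT b AND e) OR (c AND b AND NOT e)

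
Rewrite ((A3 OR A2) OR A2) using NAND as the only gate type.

((((A3 NAND A3) NAND (A2 NAND A2)) NAND ((A3 NAND A3) NAND (A2 NAND A2))) NAND (A2 NAND A2))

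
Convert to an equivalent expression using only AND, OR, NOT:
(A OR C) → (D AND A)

NOT (A OR C) OR (D AND A)
(Implication elimination: A → B = NOT A OR B)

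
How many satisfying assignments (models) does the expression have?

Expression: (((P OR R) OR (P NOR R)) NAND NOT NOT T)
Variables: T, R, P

Satisfying assignments: (0,0,0), (0,0,1), (0,1,0), (0,1,1)
Count: 4 out of 8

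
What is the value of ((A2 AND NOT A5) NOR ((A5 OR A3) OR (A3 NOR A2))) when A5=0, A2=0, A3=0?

Substituting: ((0 AND NOT 0) NOR ((0 OR 0) OR (0 NOR 0)))
= 0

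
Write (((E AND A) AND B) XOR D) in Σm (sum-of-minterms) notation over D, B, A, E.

Σm(7, 8, 9, 10, 11, 12, 13, 14) = (NOT D AND B AND A AND E) OR (D AND NOT B AND NOT A AND NOT E) OR (D AND NOT B AND NOT A AND E) OR (D AND NOT B AND A AND NOT E) OR (D AND NOT B AND A AND E) OR (D AND B AND NOT A AND NOT E) OR (D AND B AND NOT A AND E) OR (D AND B AND A AND NOT E)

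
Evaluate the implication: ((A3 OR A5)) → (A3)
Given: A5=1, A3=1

Antecedent ((A3 OR A5)) = 1; consequent (A3) = 1.
1 → 1 = 1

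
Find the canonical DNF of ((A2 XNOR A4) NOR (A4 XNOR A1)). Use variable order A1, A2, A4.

(NOT A1 AND NOT A2 AND A4) OR (A1 AND A2 AND NOT A4)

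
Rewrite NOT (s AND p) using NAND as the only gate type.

(((s NAND p) NAND (s NAND p)) NAND ((s NAND p) NAND (s NAND p)))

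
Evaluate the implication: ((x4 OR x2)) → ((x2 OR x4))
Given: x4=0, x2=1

Antecedent ((x4 OR x2)) = 1; consequent ((x2 OR x4)) = 1.
1 → 1 = 1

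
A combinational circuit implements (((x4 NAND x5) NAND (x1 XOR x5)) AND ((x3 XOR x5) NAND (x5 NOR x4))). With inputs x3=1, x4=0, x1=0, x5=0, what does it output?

Substituting: (((0 NAND 0) NAND (0 XOR 0)) AND ((1 XOR 0) NAND (0 NOR 0)))
= 0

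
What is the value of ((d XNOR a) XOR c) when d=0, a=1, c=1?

Substituting: ((0 XNOR 1) XOR 1)
= 1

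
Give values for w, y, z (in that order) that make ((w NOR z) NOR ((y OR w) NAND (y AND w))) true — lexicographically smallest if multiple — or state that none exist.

w=1, y=1, z=0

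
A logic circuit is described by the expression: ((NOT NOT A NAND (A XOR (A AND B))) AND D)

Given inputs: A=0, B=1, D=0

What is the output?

Substituting: ((NOT NOT 0 NAND (0 XOR (0 AND 1))) AND 0)
= 0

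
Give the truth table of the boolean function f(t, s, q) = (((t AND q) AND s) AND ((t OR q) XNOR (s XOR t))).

t | s | q | Output
------------------
0 | 0 | 0 | 0
0 | 0 | 1 | 0
0 | 1 | 0 | 0
0 | 1 | 1 | 0
1 | 0 | 0 | 0
1 | 0 | 1 | 0
1 | 1 | 0 | 0
1 | 1 | 1 | 0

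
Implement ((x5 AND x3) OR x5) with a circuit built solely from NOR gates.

((((x5 NOR x5) NOR (x3 NOR x3)) NOR x5) NOR (((x5 NOR x5) NOR (x3 NOR x3)) NOR x5))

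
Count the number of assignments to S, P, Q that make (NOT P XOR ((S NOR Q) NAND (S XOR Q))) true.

Satisfying assignments: (0,1,0), (0,1,1), (1,1,0), (1,1,1)
Count: 4 out of 8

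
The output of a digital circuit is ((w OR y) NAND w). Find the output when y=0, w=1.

Substituting: ((1 OR 0) NAND 1)
= 0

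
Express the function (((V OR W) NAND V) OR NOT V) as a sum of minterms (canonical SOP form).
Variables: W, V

Σm(0, 2) = (NOT W AND NOT V) OR (W AND NOT V)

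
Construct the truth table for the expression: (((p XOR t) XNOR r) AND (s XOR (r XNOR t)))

s | t | r | p | Output
----------------------
0 | 0 | 0 | 0 | 1
0 | 0 | 0 | 1 | 0
0 | 0 | 1 | 0 | 0
0 | 0 | 1 | 1 | 0
0 | 1 | 0 | 0 | 0
0 | 1 | 0 | 1 | 0
0 | 1 | 1 | 0 | 1
0 | 1 | 1 | 1 | 0
1 | 0 | 0 | 0 | 0
1 | 0 | 0 | 1 | 0
1 | 0 | 1 | 0 | 0
1 | 0 | 1 | 1 | 1
1 | 1 | 0 | 0 | 0
1 | 1 | 0 | 1 | 1
1 | 1 | 1 | 0 | 0
1 | 1 | 1 | 1 | 0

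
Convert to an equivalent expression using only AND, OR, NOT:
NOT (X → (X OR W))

X AND NOT (X OR W)
(Negated implication: NOT(A → B) = A AND NOT B)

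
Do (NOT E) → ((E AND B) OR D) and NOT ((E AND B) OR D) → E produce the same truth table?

Yes, Contrapositive is always equivalent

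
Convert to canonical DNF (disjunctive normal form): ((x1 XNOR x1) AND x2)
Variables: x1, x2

(NOT x1 AND x2) OR (x1 AND x2)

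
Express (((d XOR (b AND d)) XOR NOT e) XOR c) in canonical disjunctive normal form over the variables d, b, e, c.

(NOT d AND NOT b AND NOT e AND NOT c) OR (NOT d AND NOT b AND e AND c) OR (NOT d AND b AND NOT e AND NOT c) OR (NOT d AND b AND e AND c) OR (d AND NOT b AND NOT e AND c) OR (d AND NOT b AND e AND NOT c) OR (d AND b AND NOT e AND NOT c) OR (d AND b AND e AND c)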